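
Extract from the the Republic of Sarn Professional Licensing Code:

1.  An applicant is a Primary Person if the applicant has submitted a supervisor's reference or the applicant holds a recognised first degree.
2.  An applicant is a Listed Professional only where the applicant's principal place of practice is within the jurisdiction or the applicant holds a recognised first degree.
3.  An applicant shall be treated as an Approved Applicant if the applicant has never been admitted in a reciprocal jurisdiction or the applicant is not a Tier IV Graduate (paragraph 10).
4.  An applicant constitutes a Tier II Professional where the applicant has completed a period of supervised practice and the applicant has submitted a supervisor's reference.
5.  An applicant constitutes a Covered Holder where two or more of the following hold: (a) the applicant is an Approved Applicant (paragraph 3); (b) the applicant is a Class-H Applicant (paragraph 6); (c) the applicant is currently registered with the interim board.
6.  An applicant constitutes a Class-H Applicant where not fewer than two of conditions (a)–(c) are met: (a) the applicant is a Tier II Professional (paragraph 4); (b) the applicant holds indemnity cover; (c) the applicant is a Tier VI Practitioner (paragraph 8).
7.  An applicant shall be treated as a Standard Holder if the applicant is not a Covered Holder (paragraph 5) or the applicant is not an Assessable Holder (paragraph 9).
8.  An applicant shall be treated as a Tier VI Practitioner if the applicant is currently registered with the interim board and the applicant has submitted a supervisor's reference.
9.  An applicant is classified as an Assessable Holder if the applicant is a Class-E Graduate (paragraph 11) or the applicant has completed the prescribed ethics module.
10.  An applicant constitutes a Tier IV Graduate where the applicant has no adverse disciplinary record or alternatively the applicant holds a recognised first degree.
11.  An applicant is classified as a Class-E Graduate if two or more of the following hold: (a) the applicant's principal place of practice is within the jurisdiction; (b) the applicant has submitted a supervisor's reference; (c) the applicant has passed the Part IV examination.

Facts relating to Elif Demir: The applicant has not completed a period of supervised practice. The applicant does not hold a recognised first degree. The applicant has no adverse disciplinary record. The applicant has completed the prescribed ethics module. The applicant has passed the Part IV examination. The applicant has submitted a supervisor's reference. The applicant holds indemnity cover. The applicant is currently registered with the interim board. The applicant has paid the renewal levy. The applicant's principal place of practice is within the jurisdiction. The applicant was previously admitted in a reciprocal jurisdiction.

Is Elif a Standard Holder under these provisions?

paragraph 10 — Tier IV Graduate: [the applicant has no adverse disciplinary record? yes] OR [the applicant holds a recognised first degree? no] → satisfied.
paragraph 3 — Approved Applicant: [the applicant has never been admitted in a reciprocal jurisdiction? no] OR [not a Tier IV Graduate (paragraph 10)? no] → not satisfied.
paragraph 4 — Tier II Professional: [the applicant has completed a period of supervised practice? no] AND [the applicant has submitted a supervisor's reference? yes] → not satisfied.
paragraph 8 — Tier VI Practitioner: [the applicant is currently registered with the interim board? yes] AND [the applicant has submitted a supervisor's reference? yes] → satisfied.
paragraph 6 — Class-H Applicant: Tier II Professional (paragraph 4)? no; the applicant holds indemnity cover? yes; Tier VI Practitioner (paragraph 8)? yes — 2 of 3 hold (need ≥2) → satisfied.
paragraph 5 — Covered Holder: Approved Applicant (paragraph 3)? no; Class-H Applicant (paragraph 6)? yes; the applicant is currently registered with the interim board? yes — 2 of 3 hold (need ≥2) → satisfied.
paragraph 11 — Class-E Graduate: the applicant's principal place of practice is within the jurisdiction? yes; the applicant has submitted a supervisor's reference? yes; the applicant has passed the Part IV examination? yes — 3 of 3 hold (need ≥2) → satisfied.
paragraph 9 — Assessable Holder: [Class-E Graduate (paragraph 11)? yes] OR [the applicant has completed the prescribed ethics module? yes] → satisfied.
paragraph 7 — Standard Holder: [not a Covered Holder (paragraph 5)? no] OR [not an Assessable Holder (paragraph 9)? no] → not satisfied.

No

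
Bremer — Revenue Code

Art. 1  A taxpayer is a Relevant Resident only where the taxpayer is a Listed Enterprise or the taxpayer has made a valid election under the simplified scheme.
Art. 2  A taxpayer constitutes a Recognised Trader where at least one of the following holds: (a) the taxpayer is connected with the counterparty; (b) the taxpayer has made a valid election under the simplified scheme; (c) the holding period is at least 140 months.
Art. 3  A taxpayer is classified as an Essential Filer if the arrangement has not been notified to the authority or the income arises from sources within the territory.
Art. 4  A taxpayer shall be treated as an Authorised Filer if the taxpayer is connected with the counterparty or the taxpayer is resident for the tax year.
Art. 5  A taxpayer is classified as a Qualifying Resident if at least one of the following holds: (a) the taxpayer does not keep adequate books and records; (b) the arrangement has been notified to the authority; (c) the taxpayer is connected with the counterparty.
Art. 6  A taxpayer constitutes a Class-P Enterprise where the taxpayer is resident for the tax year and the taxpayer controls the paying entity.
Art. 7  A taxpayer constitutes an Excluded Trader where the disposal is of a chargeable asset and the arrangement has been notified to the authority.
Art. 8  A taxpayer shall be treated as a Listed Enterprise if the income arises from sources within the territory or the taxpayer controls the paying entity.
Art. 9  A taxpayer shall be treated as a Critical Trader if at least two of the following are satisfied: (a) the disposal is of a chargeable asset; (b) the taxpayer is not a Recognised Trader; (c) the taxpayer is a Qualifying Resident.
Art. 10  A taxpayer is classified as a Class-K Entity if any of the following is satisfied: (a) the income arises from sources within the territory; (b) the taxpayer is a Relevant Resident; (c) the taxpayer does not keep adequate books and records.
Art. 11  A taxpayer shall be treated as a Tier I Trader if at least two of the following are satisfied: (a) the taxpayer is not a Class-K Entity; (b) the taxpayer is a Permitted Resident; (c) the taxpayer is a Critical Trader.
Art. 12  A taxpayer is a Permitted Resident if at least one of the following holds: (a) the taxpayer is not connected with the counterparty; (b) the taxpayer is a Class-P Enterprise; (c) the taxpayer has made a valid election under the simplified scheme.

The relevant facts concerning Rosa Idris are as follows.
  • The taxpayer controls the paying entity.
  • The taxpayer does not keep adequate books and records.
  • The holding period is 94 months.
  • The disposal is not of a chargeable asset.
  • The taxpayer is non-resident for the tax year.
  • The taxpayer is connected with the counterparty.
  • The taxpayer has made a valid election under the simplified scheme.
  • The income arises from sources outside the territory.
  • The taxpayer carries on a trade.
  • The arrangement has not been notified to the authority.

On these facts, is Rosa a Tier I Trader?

article 8 — Listed Enterprise: [the income arises from sources within the territory? no] OR [the taxpayer controls the paying entity? yes] → satisfied.
article 1 — Relevant Resident: [Listed Enterprise (article 8)? yes] OR [the taxpayer has made a valid election under the simplified scheme? yes] → satisfied.
article 10 — Class-K Entity: [the income arises from sources within the territory? no] OR [Relevant Resident (article 1)? yes] OR [the taxpayer does not keep adequate books and records? yes] → satisfied.
article 6 — Class-P Enterprise: [the taxpayer is resident for the tax year? no] AND [the taxpayer controls the paying entity? yes] → not satisfied.
article 12 — Permitted Resident: [the taxpayer is not connected with the counterparty? no] OR [Class-P Enterprise (article 6)? no] OR [the taxpayer has made a valid election under the simplified scheme? yes] → satisfied.
article 2 — Recognised Trader: [the taxpayer is connected with the counterparty? yes] OR [the taxpayer has made a valid election under the simplified scheme? yes] OR [holding period: 94 months ≥ 140 months? no] → satisfied.
article 5 — Qualifying Resident: [the taxpayer does not keep adequate books and records? yes] OR [the arrangement has been notified to the authority? no] OR [the taxpayer is connected with the counterparty? yes] → satisfied.
article 9 — Critical Trader: the disposal is of a chargeable asset? no; not a Recognised Trader (article 2)? no; Qualifying Resident (article 5)? yes — 1 of 3 hold (need ≥2) → not satisfied.
article 11 — Tier I Trader: not a Class-K Entity (article 10)? no; Permitted Resident (article 12)? yes; Critical Trader (article 9)? no — 1 of 3 hold (need ≥2) → not satisfied.

No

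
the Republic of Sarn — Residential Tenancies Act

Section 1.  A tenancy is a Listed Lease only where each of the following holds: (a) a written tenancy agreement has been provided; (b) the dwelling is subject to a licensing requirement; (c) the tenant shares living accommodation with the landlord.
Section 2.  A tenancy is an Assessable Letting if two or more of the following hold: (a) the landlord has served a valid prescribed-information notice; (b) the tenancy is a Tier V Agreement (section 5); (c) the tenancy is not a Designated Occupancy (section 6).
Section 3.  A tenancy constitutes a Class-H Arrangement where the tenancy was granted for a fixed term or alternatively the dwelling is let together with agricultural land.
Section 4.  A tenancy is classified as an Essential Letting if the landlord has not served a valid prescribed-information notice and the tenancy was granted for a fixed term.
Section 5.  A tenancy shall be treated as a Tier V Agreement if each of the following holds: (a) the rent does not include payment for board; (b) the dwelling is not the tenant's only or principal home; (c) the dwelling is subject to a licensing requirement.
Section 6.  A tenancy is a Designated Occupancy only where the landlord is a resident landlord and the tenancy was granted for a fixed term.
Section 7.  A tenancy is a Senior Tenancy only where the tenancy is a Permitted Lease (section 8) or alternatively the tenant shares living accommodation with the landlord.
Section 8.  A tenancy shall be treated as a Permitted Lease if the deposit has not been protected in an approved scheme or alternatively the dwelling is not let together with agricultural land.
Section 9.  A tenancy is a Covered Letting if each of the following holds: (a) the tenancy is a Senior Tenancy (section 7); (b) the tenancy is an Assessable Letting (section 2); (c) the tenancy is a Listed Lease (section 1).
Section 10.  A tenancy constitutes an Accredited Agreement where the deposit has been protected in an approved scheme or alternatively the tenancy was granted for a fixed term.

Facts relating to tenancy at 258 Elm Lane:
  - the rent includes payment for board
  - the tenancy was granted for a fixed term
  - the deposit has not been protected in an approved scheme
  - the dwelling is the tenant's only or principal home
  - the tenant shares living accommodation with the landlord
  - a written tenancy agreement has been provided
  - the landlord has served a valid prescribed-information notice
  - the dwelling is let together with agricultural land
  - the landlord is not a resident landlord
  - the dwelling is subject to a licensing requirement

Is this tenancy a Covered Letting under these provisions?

section 8 — Permitted Lease: [the deposit has not been protected in an approved scheme? yes] OR [the dwelling is not let together with agricultural land? no] → satisfied.
section 7 — Senior Tenancy: [Permitted Lease (section 8)? yes] OR [the tenant shares living accommodation with the landlord? yes] → satisfied.
section 5 — Tier V Agreement: [the rent does not include payment for board? no] AND [the dwelling is not the tenant's only or principal home? no] AND [the dwelling is subject to a licensing requirement? yes] → not satisfied.
section 6 — Designated Occupancy: [the landlord is a resident landlord? no] AND [the tenancy was granted for a fixed term? yes] → not satisfied.
section 2 — Assessable Letting: the landlord has served a valid prescribed-information notice? yes; Tier V Agreement (section 5)? no; not a Designated Occupancy (section 6)? yes — 2 of 3 hold (need ≥2) → satisfied.
section 1 — Listed Lease: [a written tenancy agreement has been provided? yes] AND [the dwelling is subject to a licensing requirement? yes] AND [the tenant shares living accommodation with the landlord? yes] → satisfied.
section 9 — Covered Letting: [Senior Tenancy (section 7)? yes] AND [Assessable Letting (section 2)? yes] AND [Listed Lease (section 1)? yes] → satisfied.

Yes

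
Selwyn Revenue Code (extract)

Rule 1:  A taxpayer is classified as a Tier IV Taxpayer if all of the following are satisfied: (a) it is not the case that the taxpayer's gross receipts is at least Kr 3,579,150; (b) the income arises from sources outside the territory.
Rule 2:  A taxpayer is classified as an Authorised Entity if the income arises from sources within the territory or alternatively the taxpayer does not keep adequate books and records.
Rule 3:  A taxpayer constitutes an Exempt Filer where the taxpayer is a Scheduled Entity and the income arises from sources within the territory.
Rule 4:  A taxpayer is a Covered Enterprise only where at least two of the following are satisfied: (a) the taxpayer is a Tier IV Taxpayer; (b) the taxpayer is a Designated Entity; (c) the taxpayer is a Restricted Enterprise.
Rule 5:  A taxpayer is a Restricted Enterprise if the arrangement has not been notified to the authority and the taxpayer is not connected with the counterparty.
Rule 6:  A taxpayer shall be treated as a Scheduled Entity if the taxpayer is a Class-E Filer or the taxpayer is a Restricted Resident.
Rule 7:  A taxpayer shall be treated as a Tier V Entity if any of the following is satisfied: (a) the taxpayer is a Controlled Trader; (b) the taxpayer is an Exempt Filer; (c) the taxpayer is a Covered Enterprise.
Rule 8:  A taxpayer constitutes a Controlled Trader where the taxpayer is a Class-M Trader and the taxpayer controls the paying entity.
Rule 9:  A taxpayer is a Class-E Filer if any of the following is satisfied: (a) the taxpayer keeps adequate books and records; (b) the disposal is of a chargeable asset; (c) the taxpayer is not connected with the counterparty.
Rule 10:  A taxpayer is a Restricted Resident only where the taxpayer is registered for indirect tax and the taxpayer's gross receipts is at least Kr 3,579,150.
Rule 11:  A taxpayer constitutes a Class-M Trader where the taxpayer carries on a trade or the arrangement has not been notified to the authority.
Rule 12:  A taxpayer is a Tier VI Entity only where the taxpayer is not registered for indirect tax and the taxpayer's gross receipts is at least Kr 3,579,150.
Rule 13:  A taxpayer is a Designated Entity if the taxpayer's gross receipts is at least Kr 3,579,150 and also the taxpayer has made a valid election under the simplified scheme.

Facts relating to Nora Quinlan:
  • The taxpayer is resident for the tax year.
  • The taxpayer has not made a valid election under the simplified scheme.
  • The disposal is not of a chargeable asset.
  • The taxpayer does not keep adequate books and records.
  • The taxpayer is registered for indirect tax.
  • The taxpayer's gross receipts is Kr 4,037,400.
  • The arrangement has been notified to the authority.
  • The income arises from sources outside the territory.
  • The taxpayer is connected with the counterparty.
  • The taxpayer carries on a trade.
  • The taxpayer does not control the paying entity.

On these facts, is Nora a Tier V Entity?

No

Under rule 11: the taxpayer carries on a trade? yes; or the arrangement has not been notified to the authority? no. So the taxpayer is a Class-M Trader.
Under rule 8: Class-M Trader (rule 11)? yes; and the taxpayer controls the paying entity? no. So the taxpayer is not a Controlled Trader.
Under rule 9: the taxpayer keeps adequate books and records? no; or the disposal is of a chargeable asset? no; or the taxpayer is not connected with the counterparty? no. So the taxpayer is not a Class-E Filer.
Under rule 10: the taxpayer is registered for indirect tax? yes; and taxpayer's gross receipts: Kr 4,037,400 ≥ Kr 3,579,150? yes. So the taxpayer is a Restricted Resident.
Under rule 6: Class-E Filer (rule 9)? no; or Restricted Resident (rule 10)? yes. So the taxpayer is a Scheduled Entity.
Under rule 3: Scheduled Entity (rule 6)? yes; and the income arises from sources within the territory? no. So the taxpayer is not an Exempt Filer.
Under rule 1: taxpayer's gross receipts: Kr 4,037,400 ≥ Kr 3,579,150? yes, so negated condition no; and the income arises from sources outside the territory? yes. So the taxpayer is not a Tier IV Taxpayer.
Under rule 13: taxpayer's gross receipts: Kr 4,037,400 ≥ Kr 3,579,150? yes; and the taxpayer has made a valid election under the simplified scheme? no. So the taxpayer is not a Designated Entity.
Under rule 5: the arrangement has not been notified to the authority? no; and the taxpayer is not connected with the counterparty? no. So the taxpayer is not a Restricted Enterprise.
Under rule 4: Tier IV Taxpayer (rule 1)? no; Designated Entity (rule 13)? no; Restricted Enterprise (rule 5)? no — 0 of 3 hold (need ≥2) → not satisfied.
Under rule 7: Controlled Trader (rule 8)? no; or Exempt Filer (rule 3)? no; or Covered Enterprise (rule 4)? no. So the taxpayer is not a Tier V Entity.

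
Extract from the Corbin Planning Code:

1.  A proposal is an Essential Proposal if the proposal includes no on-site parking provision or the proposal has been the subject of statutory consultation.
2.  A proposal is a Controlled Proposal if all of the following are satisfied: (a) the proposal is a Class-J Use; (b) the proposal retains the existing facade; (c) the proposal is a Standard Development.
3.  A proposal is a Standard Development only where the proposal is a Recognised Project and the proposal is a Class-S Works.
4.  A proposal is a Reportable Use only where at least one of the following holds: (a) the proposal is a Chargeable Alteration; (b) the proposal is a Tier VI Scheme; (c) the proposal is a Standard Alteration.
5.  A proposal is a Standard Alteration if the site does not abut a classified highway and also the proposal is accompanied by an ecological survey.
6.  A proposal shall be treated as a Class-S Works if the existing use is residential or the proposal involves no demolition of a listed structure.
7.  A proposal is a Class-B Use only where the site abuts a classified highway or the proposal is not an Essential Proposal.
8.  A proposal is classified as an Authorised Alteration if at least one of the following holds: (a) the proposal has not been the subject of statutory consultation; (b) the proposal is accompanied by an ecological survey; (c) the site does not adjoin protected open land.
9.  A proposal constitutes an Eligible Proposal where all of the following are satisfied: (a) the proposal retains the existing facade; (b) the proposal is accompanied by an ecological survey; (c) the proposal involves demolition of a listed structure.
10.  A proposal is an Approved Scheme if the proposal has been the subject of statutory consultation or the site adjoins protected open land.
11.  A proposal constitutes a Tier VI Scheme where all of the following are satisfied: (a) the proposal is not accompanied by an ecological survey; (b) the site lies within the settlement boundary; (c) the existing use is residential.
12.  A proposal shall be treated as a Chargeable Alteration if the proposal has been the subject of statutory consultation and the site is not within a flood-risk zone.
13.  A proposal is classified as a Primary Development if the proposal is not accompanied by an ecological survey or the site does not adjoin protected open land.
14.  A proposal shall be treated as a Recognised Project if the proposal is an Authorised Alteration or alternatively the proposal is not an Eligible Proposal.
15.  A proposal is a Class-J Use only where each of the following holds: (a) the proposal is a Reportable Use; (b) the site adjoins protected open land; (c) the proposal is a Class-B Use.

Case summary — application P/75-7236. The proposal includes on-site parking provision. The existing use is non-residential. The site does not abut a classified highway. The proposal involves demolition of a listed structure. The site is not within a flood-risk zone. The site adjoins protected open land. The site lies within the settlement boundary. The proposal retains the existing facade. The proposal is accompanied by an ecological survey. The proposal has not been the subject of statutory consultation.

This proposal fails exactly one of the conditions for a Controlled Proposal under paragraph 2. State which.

Under paragraph 12: the proposal has been the subject of statutory consultation? no; and the site is not within a flood-risk zone? yes. So the proposal is not a Chargeable Alteration.
Under paragraph 11: the proposal is not accompanied by an ecological survey? no; and the site lies within the settlement boundary? yes; and the existing use is residential? no. So the proposal is not a Tier VI Scheme.
Under paragraph 5: the site does not abut a classified highway? yes; and the proposal is accompanied by an ecological survey? yes. So the proposal is a Standard Alteration.
Under paragraph 4: Chargeable Alteration (paragraph 12)? no; or Tier VI Scheme (paragraph 11)? no; or Standard Alteration (paragraph 5)? yes. So the proposal is a Reportable Use.
Under paragraph 1: the proposal includes no on-site parking provision? no; or the proposal has been the subject of statutory consultation? no. So the proposal is not an Essential Proposal.
Under paragraph 7: the site abuts a classified highway? no; or not an Essential Proposal (paragraph 1)? yes. So the proposal is a Class-B Use.
Under paragraph 15: Reportable Use (paragraph 4)? yes; and the site adjoins protected open land? yes; and Class-B Use (paragraph 7)? yes. So the proposal is a Class-J Use.
Under paragraph 8: the proposal has not been the subject of statutory consultation? yes; or the proposal is accompanied by an ecological survey? yes; or the site does not adjoin protected open land? no. So the proposal is an Authorised Alteration.
Under paragraph 9: the proposal retains the existing facade? yes; and the proposal is accompanied by an ecological survey? yes; and the proposal involves demolition of a listed structure? yes. So the proposal is an Eligible Proposal.
Under paragraph 14: Authorised Alteration (paragraph 8)? yes; or not an Eligible Proposal (paragraph 9)? no. So the proposal is a Recognised Project.
Under paragraph 6: the existing use is residential? no; or the proposal involves no demolition of a listed structure? no. So the proposal is not a Class-S Works.
Under paragraph 3: Recognised Project (paragraph 14)? yes; and Class-S Works (paragraph 6)? no. So the proposal is not a Standard Development.
Under paragraph 2: Class-J Use (paragraph 15)? yes; and the proposal retains the existing facade? yes; and Standard Development (paragraph 3)? no. So the proposal is not a Controlled Proposal.

Standard Development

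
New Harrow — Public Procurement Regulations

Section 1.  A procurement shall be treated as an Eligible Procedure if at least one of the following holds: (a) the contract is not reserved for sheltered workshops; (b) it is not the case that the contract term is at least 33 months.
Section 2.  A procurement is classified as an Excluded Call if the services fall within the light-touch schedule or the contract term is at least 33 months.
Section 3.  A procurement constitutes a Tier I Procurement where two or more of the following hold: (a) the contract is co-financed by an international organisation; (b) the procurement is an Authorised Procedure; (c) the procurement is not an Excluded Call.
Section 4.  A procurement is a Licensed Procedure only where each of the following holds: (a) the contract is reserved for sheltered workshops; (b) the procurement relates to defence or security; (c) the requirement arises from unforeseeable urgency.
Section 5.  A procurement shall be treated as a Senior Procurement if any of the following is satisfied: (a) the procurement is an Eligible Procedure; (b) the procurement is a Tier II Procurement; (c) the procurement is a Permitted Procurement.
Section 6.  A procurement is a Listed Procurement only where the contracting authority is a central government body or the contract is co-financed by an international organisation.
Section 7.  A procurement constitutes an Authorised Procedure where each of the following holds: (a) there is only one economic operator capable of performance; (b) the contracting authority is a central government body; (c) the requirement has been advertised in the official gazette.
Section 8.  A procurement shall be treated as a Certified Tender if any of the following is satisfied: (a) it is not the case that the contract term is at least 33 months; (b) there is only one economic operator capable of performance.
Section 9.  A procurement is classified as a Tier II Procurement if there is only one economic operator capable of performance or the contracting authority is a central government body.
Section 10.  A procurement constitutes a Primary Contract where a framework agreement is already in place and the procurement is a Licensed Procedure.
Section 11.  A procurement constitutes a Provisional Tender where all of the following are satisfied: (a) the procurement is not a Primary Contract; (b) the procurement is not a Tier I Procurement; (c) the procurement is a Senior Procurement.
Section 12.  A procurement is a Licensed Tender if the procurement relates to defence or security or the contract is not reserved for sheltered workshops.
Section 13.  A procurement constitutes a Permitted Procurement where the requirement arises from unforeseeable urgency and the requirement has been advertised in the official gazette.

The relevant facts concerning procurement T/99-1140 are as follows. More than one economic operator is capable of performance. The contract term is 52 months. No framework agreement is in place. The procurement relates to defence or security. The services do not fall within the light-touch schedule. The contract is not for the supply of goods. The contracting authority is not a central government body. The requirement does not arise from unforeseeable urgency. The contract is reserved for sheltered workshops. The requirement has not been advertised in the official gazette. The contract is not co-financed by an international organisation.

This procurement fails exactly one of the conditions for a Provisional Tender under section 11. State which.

Under section 4: the contract is reserved for sheltered workshops? yes; and the procurement relates to defence or security? yes; and the requirement arises from unforeseeable urgency? no. So the procurement is not a Licensed Procedure.
Under section 10: a framework agreement is already in place? no; and Licensed Procedure (section 4)? no. So the procurement is not a Primary Contract.
Under section 7: there is only one economic operator capable of performance? no; and the contracting authority is a central government body? no; and the requirement has been advertised in the official gazette? no. So the procurement is not an Authorised Procedure.
Under section 2: the services fall within the light-touch schedule? no; or contract term: 52 months ≥ 33 months? yes. So the procurement is an Excluded Call.
Under section 3: the contract is co-financed by an international organisation? no; Authorised Procedure (section 7)? no; not an Excluded Call (section 2)? no — 0 of 3 hold (need ≥2) → not satisfied.
Under section 1: the contract is not reserved for sheltered workshops? no; or contract term: 52 months ≥ 33 months? yes, so negated condition no. So the procurement is not an Eligible Procedure.
Under section 9: there is only one economic operator capable of performance? no; or the contracting authority is a central government body? no. So the procurement is not a Tier II Procurement.
Under section 13: the requirement arises from unforeseeable urgency? no; and the requirement has been advertised in the official gazette? no. So the procurement is not a Permitted Procurement.
Under section 5: Eligible Procedure (section 1)? no; or Tier II Procurement (section 9)? no; or Permitted Procurement (section 13)? no. So the procurement is not a Senior Procurement.
Under section 11: not a Primary Contract (section 10)? yes; and not a Tier I Procurement (section 3)? yes; and Senior Procurement (section 5)? no. So the procurement is not a Provisional Tender.

Senior Procurement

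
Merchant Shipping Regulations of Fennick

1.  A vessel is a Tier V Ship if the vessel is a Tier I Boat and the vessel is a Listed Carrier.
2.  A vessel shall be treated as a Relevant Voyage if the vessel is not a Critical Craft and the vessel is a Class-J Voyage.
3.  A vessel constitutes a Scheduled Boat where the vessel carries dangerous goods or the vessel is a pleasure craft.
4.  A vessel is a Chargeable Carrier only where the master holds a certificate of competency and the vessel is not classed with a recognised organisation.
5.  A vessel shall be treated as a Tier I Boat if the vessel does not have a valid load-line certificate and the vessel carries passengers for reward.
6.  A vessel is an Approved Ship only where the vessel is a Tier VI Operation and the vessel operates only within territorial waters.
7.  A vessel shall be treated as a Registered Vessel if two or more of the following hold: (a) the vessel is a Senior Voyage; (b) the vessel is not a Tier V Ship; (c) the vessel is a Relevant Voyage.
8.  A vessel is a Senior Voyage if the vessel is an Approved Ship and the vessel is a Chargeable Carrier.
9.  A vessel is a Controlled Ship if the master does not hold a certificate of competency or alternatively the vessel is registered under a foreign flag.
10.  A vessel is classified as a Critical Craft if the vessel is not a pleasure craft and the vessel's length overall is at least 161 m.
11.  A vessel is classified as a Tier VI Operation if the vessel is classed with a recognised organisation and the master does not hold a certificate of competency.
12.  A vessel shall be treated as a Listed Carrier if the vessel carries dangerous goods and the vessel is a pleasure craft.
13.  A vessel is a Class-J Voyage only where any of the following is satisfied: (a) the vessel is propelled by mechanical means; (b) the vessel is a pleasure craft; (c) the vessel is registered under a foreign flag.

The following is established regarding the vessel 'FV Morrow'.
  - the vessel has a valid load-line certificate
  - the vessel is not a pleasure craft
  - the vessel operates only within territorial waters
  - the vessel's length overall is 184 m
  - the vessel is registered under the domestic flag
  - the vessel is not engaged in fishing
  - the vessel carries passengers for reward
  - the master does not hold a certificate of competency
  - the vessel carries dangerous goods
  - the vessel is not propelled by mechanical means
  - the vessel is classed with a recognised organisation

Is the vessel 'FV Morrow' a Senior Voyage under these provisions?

paragraph 11 — Tier VI Operation: [the vessel is classed with a recognised organisation? yes] AND [the master does not hold a certificate of competency? yes] → satisfied.
paragraph 6 — Approved Ship: [Tier VI Operation (paragraph 11)? yes] AND [the vessel operates only within territorial waters? yes] → satisfied.
paragraph 4 — Chargeable Carrier: [the master holds a certificate of competency? no] AND [the vessel is not classed with a recognised organisation? no] → not satisfied.
paragraph 8 — Senior Voyage: [Approved Ship (paragraph 6)? yes] AND [Chargeable Carrier (paragraph 4)? no] → not satisfied.

No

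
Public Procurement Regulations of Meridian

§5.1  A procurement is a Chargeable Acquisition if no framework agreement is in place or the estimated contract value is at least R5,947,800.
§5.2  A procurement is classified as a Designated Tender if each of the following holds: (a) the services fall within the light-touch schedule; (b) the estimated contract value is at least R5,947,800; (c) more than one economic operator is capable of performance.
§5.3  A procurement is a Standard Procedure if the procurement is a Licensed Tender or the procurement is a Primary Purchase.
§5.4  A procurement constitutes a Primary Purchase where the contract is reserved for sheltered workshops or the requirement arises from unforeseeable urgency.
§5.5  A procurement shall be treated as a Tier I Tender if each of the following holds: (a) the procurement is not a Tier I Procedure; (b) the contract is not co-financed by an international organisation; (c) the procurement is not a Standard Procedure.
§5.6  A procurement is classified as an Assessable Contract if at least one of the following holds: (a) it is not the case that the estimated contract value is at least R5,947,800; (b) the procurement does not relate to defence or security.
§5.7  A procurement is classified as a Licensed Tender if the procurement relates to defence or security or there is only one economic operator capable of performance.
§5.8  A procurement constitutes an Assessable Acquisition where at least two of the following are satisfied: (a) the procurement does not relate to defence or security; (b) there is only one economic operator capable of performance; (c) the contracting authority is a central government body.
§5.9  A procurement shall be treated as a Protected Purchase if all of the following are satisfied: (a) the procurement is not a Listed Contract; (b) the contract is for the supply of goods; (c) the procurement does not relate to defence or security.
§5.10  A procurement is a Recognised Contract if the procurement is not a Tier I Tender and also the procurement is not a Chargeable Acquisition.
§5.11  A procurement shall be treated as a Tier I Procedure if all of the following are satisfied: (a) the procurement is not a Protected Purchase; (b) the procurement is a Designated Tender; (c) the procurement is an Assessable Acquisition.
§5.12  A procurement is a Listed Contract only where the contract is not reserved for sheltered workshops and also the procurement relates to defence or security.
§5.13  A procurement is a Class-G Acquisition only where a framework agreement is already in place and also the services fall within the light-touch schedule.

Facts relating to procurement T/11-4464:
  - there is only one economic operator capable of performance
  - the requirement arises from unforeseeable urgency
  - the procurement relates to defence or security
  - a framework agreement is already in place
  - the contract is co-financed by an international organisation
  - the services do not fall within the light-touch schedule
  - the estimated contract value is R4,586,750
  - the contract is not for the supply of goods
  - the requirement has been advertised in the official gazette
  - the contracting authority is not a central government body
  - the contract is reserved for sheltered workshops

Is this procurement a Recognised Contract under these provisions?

Yes

§5.12 — Listed Contract: [the contract is not reserved for sheltered workshops? no] AND [the procurement relates to defence or security? yes] → not satisfied.
§5.9 — Protected Purchase: [not a Listed Contract (§5.12)? yes] AND [the contract is for the supply of goods? no] AND [the procurement does not relate to defence or security? no] → not satisfied.
§5.2 — Designated Tender: [the services fall within the light-touch schedule? no] AND [estimated contract value: R4,586,750 ≥ R5,947,800? no] AND [more than one economic operator is capable of performance? no] → not satisfied.
§5.8 — Assessable Acquisition: the procurement does not relate to defence or security? no; there is only one economic operator capable of performance? yes; the contracting authority is a central government body? no — 1 of 3 hold (need ≥2) → not satisfied.
§5.11 — Tier I Procedure: [not a Protected Purchase (§5.9)? yes] AND [Designated Tender (§5.2)? no] AND [Assessable Acquisition (§5.8)? no] → not satisfied.
§5.7 — Licensed Tender: [the procurement relates to defence or security? yes] OR [there is only one economic operator capable of performance? yes] → satisfied.
§5.4 — Primary Purchase: [the contract is reserved for sheltered workshops? yes] OR [the requirement arises from unforeseeable urgency? yes] → satisfied.
§5.3 — Standard Procedure: [Licensed Tender (§5.7)? yes] OR [Primary Purchase (§5.4)? yes] → satisfied.
§5.5 — Tier I Tender: [not a Tier I Procedure (§5.11)? yes] AND [the contract is not co-financed by an international organisation? no] AND [not a Standard Procedure (§5.3)? no] → not satisfied.
§5.1 — Chargeable Acquisition: [no framework agreement is in place? no] OR [estimated contract value: R4,586,750 ≥ R5,947,800? no] → not satisfied.
§5.10 — Recognised Contract: [not a Tier I Tender (§5.5)? yes] AND [not a Chargeable Acquisition (§5.1)? yes] → satisfied.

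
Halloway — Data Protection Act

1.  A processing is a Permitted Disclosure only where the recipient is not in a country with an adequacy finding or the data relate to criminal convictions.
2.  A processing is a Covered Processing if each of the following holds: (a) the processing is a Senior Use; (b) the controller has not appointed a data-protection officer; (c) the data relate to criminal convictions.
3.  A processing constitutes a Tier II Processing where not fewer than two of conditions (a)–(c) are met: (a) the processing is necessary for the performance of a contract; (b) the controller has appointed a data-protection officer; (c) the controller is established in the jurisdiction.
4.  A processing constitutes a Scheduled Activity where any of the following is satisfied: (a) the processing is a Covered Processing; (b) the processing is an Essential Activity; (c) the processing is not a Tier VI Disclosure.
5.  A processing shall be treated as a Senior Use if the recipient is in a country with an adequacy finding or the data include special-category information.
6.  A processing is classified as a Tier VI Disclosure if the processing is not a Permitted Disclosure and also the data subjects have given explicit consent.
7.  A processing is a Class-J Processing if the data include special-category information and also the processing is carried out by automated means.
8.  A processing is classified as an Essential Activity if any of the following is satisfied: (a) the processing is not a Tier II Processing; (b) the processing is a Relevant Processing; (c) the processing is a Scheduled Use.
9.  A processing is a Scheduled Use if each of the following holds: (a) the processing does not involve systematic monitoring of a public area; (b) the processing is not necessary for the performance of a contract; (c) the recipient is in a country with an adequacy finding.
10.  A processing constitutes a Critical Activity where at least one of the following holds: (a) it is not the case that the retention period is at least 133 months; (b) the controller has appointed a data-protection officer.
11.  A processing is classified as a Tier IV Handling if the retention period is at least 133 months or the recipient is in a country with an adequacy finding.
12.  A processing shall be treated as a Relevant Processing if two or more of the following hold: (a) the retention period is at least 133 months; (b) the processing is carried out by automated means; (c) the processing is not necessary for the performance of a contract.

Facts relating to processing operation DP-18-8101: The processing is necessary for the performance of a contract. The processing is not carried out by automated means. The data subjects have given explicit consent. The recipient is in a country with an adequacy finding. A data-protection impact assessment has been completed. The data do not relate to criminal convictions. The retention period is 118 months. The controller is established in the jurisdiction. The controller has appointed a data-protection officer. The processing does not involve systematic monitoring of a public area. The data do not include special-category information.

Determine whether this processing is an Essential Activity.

Under paragraph 3: the processing is necessary for the performance of a contract? yes; the controller has appointed a data-protection officer? yes; the controller is established in the jurisdiction? yes — 3 of 3 hold (need ≥2) → satisfied.
Under paragraph 12: retention period: 118 months ≥ 133 months? no; the processing is carried out by automated means? no; the processing is not necessary for the performance of a contract? no — 0 of 3 hold (need ≥2) → not satisfied.
Under paragraph 9: the processing does not involve systematic monitoring of a public area? yes; and the processing is not necessary for the performance of a contract? no; and the recipient is in a country with an adequacy finding? yes. So the processing is not a Scheduled Use.
Under paragraph 8: not a Tier II Processing (paragraph 3)? no; or Relevant Processing (paragraph 12)? no; or Scheduled Use (paragraph 9)? no. So the processing is not an Essential Activity.

No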